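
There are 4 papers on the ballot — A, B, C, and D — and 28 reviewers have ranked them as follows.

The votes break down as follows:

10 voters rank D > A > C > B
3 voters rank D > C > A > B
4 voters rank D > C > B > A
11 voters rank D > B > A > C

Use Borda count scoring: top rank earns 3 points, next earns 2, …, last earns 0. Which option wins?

D

Borda scores:
  A: 10·2 + 3·1 + 4·0 + 11·1 = 34
  B: 10·0 + 3·0 + 4·1 + 11·2 = 26
  C: 10·1 + 3·2 + 4·2 + 11·0 = 24
  D: 10·3 + 3·3 + 4·3 + 11·3 = 84
D has the highest total.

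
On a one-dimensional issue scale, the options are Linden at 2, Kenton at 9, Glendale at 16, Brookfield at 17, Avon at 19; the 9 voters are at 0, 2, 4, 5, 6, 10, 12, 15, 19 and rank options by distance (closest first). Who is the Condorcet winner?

With single-peaked preferences on a line, the Condorcet winner is the candidate closest to the median voter.
The median voter (position 6) is closest to Kenton at 9.
Check: Kenton vs Linden — voters closer to Kenton: 5 of 9.

Kenton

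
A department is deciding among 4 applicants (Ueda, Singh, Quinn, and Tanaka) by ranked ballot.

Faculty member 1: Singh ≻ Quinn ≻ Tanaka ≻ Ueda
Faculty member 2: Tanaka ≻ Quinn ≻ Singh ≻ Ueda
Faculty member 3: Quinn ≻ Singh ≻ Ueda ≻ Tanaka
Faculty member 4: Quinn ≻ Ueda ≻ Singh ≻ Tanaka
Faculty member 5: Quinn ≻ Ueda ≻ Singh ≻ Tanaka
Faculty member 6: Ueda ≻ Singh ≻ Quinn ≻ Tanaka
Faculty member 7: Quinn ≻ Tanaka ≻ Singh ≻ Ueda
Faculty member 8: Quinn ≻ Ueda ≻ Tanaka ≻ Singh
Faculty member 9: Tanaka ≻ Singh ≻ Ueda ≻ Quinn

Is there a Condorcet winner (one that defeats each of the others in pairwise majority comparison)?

Yes

Head-to-head results (9 voters total):
Ueda vs Singh: Singh wins 5–4.
Ueda vs Quinn: Quinn wins 7–2.
Ueda vs Tanaka: Ueda wins 5–4.
Singh vs Quinn: Quinn wins 6–3.
Singh vs Tanaka: Singh wins 5–4.
Quinn vs Tanaka: Quinn wins 7–2.
Quinn beats each rival — Ueda (7–2), Singh (6–3), Tanaka (7–2) — so Quinn is the Condorcet winner.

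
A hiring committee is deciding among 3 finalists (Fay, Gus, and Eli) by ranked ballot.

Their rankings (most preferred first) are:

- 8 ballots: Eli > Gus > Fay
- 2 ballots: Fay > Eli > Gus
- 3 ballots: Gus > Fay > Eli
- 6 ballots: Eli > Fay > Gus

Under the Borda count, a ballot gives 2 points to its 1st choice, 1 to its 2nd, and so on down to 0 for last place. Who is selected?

Borda scores:
  Fay: 8·0 + 2·2 + 3·1 + 6·1 = 13
  Gus: 8·1 + 2·0 + 3·2 + 6·0 = 14
  Eli: 8·2 + 2·1 + 3·0 + 6·2 = 30
Eli has the highest total.

Eli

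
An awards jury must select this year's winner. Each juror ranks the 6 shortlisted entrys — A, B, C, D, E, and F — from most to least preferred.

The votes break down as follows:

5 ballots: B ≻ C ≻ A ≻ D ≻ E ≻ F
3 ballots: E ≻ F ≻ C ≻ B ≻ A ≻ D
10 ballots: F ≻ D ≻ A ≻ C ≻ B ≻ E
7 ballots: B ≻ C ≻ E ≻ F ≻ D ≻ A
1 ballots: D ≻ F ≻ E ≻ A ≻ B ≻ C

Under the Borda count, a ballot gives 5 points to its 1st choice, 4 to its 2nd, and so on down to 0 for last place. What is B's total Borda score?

Borda scores:
  A: 5·3 + 3·1 + 10·3 + 7·0 + 2 = 50
  B: 5·5 + 3·2 + 10·1 + 7·5 + 1 = 77
  C: 5·4 + 3·3 + 10·2 + 7·4 + 0 = 77
  D: 5·2 + 3·0 + 10·4 + 7·1 + 5 = 62
  E: 5·1 + 3·5 + 10·0 + 7·3 + 3 = 44
  F: 5·0 + 3·4 + 10·5 + 7·2 + 4 = 80

77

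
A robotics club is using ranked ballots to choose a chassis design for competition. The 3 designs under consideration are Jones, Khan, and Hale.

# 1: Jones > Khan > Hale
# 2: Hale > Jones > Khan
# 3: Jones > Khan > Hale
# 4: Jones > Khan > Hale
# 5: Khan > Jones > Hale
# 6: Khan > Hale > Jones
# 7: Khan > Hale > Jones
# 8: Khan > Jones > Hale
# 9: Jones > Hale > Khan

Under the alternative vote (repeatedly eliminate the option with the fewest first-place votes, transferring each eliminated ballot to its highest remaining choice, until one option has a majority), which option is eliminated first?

Hale

Round 1: Jones 4, Khan 4, Hale 1. Hale has the fewest and is eliminated.
Round 2: Jones 5, Khan 4. Jones has a majority.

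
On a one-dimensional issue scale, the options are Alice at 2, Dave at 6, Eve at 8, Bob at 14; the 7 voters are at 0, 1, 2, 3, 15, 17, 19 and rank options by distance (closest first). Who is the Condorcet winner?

With single-peaked preferences on a line, the Condorcet winner is the candidate closest to the median voter.
The median voter (position 3) is closest to Alice at 2.
Check: Alice vs Eve — voters closer to Alice: 4 of 7.

Alice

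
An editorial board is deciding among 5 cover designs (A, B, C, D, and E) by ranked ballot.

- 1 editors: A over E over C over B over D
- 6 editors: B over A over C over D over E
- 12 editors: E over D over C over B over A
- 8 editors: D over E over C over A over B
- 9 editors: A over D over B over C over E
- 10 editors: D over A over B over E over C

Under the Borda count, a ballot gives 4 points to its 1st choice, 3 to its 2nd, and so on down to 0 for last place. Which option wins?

D

Borda scores:
  A: 4 + 6·3 + 12·0 + 8·1 + 9·4 + 10·3 = 96
  B: 1 + 6·4 + 12·1 + 8·0 + 9·2 + 10·2 = 75
  C: 2 + 6·2 + 12·2 + 8·2 + 9·1 + 10·0 = 63
  D: 0 + 6·1 + 12·3 + 8·4 + 9·3 + 10·4 = 141
  E: 3 + 6·0 + 12·4 + 8·3 + 9·0 + 10·1 = 85
D has the highest total.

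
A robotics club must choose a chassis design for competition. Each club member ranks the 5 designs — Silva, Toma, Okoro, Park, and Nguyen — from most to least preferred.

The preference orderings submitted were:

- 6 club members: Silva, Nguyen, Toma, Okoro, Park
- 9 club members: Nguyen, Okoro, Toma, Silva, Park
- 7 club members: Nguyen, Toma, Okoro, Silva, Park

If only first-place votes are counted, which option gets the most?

First-place vote totals:
  Silva: 6
  Toma: 0
  Okoro: 0
  Park: 0
  Nguyen: 16
Nguyen has the most first-place votes.

Nguyen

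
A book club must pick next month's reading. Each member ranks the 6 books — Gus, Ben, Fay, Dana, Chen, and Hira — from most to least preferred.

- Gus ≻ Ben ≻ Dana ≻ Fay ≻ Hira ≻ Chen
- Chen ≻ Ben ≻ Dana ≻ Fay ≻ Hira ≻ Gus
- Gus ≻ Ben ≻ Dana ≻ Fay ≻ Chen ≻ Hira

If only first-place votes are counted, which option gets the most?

Gus

First-place vote totals:
  Gus: 2
  Ben: 0
  Fay: 0
  Dana: 0
  Chen: 1
  Hira: 0
Gus has the most first-place votes.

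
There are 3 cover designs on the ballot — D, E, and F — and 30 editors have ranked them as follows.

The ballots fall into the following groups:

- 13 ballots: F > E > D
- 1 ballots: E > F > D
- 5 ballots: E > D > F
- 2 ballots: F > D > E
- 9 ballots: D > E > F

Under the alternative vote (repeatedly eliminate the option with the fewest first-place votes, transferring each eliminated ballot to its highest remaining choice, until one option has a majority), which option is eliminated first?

Round 1: F 15, D 9, E 6. E has the fewest and is eliminated.
Round 2: F 16, D 14. F has a majority.

E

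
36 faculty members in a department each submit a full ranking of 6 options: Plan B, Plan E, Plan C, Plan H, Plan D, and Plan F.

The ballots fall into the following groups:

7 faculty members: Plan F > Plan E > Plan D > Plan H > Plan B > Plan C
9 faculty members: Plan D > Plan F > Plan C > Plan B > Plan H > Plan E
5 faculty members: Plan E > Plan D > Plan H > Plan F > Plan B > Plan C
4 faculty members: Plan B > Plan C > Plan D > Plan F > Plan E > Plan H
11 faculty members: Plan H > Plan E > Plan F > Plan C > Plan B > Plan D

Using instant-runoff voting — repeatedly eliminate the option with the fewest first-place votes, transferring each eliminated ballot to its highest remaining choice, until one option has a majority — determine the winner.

Plan D

Round 1: Plan H 11, Plan D 9, Plan F 7, Plan E 5, Plan B 4, Plan C 0. Plan C has the fewest and is eliminated.
Round 2: Plan H 11, Plan D 9, Plan F 7, Plan E 5, Plan B 4. Plan B has the fewest and is eliminated.
Round 3: Plan D 13, Plan H 11, Plan F 7, Plan E 5. Plan E has the fewest and is eliminated.
Round 4: Plan D 18, Plan H 11, Plan F 7. Plan F has the fewest and is eliminated.
Round 5: Plan D 25, Plan H 11. Plan D has a majority.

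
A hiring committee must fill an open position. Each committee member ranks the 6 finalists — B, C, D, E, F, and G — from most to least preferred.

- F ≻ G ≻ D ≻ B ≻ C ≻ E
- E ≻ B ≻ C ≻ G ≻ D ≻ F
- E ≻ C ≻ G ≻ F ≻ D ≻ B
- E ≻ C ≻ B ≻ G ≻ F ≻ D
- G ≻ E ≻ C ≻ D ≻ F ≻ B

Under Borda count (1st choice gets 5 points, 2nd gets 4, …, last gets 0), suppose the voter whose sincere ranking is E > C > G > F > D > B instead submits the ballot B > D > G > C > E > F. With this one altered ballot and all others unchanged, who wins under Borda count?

G

Borda totals with the altered ballot: B 14, C 13, D 10, E 15, F 7, G 16.
The switch changes the winner from E to G.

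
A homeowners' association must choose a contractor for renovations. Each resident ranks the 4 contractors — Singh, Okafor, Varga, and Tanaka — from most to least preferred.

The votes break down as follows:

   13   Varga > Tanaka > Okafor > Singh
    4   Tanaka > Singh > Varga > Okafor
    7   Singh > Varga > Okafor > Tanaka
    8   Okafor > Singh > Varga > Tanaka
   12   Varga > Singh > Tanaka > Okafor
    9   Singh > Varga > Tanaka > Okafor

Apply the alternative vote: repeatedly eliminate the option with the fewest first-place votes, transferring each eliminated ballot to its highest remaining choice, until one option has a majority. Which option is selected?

Singh

Round 1: Varga 25, Singh 16, Okafor 8, Tanaka 4. Tanaka has the fewest and is eliminated.
Round 2: Varga 25, Singh 20, Okafor 8. Okafor has the fewest and is eliminated.
Round 3: Singh 28, Varga 25. Singh has a majority.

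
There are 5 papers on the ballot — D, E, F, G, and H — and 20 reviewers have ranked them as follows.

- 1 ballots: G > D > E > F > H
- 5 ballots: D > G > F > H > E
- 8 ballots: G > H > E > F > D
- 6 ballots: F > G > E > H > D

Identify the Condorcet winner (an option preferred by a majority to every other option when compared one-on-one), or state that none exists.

Head-to-head results (20 voters total):
D vs E: E wins 14–6.
D vs F: F wins 14–6.
D vs G: G wins 15–5.
D vs H: H wins 14–6.
E vs F: F wins 11–9.
E vs G: G wins 20–0.
E vs H: H wins 13–7.
F vs G: G wins 14–6.
F vs H: F wins 12–8.
G vs H: G wins 20–0.
G beats each rival — D (15–5), E (20–0), F (14–6), H (20–0) — so G is the Condorcet winner.

G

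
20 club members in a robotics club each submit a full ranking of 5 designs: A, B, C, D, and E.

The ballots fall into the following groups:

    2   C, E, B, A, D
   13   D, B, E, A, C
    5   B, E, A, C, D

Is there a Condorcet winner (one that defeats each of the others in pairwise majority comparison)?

Head-to-head results (20 voters total):
A vs B: B wins 20–0.
A vs C: A wins 18–2.
A vs D: D wins 13–7.
A vs E: E wins 20–0.
B vs C: B wins 18–2.
B vs D: D wins 13–7.
B vs E: B wins 18–2.
C vs D: D wins 13–7.
C vs E: E wins 18–2.
D vs E: D wins 13–7.
D beats each rival — A (13–7), B (13–7), C (13–7), E (13–7) — so D is the Condorcet winner.

Yes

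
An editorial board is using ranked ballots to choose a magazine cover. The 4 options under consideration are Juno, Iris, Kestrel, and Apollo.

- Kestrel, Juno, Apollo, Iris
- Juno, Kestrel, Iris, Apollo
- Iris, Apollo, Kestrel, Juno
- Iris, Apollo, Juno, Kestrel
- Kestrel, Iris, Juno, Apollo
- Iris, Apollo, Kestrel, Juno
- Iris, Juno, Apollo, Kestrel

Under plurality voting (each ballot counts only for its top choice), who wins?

Iris

First-place vote totals:
  Juno: 1
  Iris: 4
  Kestrel: 2
  Apollo: 0
Iris has the most first-place votes.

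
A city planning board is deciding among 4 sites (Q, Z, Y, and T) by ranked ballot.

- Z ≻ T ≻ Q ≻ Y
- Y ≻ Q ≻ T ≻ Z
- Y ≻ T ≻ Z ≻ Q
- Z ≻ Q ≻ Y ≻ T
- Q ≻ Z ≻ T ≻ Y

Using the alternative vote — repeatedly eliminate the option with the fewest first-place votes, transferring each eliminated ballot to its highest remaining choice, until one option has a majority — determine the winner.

Round 1: Z 2, Y 2, Q 1, T 0. T has the fewest and is eliminated.
Round 2: Z 2, Y 2, Q 1. Q has the fewest and is eliminated.
Round 3: Z 3, Y 2. Z has a majority.

Z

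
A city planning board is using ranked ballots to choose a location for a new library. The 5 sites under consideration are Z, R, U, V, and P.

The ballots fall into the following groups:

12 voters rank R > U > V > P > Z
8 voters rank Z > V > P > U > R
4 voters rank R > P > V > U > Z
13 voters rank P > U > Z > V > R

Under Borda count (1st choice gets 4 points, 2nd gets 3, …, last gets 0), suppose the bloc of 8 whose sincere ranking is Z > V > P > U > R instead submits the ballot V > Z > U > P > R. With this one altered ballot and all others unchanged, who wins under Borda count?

U

Borda totals with the altered ballot: Z 50, R 64, U 95, V 77, P 84.
The switch changes the winner from P to U.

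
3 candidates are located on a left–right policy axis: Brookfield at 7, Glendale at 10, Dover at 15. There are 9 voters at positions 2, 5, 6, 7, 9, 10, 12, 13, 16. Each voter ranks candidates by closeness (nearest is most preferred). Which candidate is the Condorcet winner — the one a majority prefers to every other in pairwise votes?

With single-peaked preferences on a line, the Condorcet winner is the candidate closest to the median voter.
The median voter (position 9) is closest to Glendale at 10.
Check: Glendale vs Brookfield — voters closer to Glendale: 5 of 9.

Glendale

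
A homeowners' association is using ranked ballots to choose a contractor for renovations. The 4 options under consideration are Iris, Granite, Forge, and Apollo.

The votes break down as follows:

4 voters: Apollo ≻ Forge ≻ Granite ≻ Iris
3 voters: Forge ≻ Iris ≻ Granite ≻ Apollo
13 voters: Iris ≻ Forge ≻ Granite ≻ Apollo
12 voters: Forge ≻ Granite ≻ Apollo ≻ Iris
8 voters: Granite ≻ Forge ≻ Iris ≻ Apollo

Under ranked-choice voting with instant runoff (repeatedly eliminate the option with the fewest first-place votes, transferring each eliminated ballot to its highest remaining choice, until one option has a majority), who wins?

Forge

Round 1: Forge 15, Iris 13, Granite 8, Apollo 4. Apollo has the fewest and is eliminated.
Round 2: Forge 19, Iris 13, Granite 8. Granite has the fewest and is eliminated.
Round 3: Forge 27, Iris 13. Forge has a majority.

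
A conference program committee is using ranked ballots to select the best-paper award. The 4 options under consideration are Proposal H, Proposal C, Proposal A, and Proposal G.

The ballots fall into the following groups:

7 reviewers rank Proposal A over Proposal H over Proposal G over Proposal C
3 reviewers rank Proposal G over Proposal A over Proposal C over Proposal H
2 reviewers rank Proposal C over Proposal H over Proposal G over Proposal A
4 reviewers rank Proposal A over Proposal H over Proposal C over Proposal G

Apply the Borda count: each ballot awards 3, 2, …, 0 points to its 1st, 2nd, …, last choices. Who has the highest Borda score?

Proposal A

Borda scores:
  Proposal H: 7·2 + 3·0 + 2·2 + 4·2 = 26
  Proposal C: 7·0 + 3·1 + 2·3 + 4·1 = 13
  Proposal A: 7·3 + 3·2 + 2·0 + 4·3 = 39
  Proposal G: 7·1 + 3·3 + 2·1 + 4·0 = 18
Proposal A has the highest total.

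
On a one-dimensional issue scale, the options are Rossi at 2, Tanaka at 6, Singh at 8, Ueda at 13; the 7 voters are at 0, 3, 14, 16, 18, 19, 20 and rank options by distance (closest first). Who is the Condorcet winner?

Ueda

With single-peaked preferences on a line, the Condorcet winner is the candidate closest to the median voter.
The median voter (position 16) is closest to Ueda at 13.
Check: Ueda vs Rossi — voters closer to Ueda: 5 of 7.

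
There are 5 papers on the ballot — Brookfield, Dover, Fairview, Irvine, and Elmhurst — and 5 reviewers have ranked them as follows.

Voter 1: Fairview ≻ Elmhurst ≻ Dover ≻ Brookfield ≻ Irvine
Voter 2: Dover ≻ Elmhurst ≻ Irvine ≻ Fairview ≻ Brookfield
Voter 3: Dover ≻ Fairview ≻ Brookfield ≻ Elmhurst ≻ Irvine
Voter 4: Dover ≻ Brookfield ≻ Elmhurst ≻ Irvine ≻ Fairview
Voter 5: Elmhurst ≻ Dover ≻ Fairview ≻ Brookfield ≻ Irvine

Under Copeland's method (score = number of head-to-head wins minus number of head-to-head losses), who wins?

Dover

Pairwise results:
  Brookfield vs Dover: Dover wins 5–0.
  Brookfield vs Fairview: Fairview wins 4–1.
  Brookfield vs Irvine: Brookfield wins 4–1.
  Brookfield vs Elmhurst: Elmhurst wins 3–2.
  Dover vs Fairview: Dover wins 4–1.
  Dover vs Irvine: Dover wins 5–0.
  Dover vs Elmhurst: Dover wins 3–2.
  Fairview vs Irvine: Fairview wins 3–2.
  Fairview vs Elmhurst: Elmhurst wins 3–2.
  Irvine vs Elmhurst: Elmhurst wins 5–0.
Copeland scores (wins − losses):
  Brookfield: 1 − 3 = -2
  Dover: 4 − 0 = 4
  Fairview: 2 − 2 = 0
  Irvine: 0 − 4 = -4
  Elmhurst: 3 − 1 = 2
Dover has the best Copeland score.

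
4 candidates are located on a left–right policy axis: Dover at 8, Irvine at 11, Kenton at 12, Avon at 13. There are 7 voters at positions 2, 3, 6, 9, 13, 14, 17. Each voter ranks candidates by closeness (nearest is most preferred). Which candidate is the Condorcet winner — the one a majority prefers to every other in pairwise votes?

With single-peaked preferences on a line, the Condorcet winner is the candidate closest to the median voter.
The median voter (position 9) is closest to Dover at 8.
Check: Dover vs Avon — voters closer to Dover: 4 of 7.

Dover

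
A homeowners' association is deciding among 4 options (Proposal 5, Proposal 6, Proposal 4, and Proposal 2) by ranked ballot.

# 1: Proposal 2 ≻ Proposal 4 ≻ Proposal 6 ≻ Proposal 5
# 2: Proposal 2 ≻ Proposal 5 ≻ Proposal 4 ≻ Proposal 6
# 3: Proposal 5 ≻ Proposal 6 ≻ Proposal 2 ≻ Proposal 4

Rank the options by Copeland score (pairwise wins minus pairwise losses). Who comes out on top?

Pairwise results:
  Proposal 5 vs Proposal 6: Proposal 5 wins 2–1.
  Proposal 5 vs Proposal 4: Proposal 5 wins 2–1.
  Proposal 5 vs Proposal 2: Proposal 2 wins 2–1.
  Proposal 6 vs Proposal 4: Proposal 4 wins 2–1.
  Proposal 6 vs Proposal 2: Proposal 2 wins 2–1.
  Proposal 4 vs Proposal 2: Proposal 2 wins 3–0.
Copeland scores (wins − losses):
  Proposal 5: 2 − 1 = 1
  Proposal 6: 0 − 3 = -3
  Proposal 4: 1 − 2 = -1
  Proposal 2: 3 − 0 = 3
Proposal 2 has the best Copeland score.

Proposal 2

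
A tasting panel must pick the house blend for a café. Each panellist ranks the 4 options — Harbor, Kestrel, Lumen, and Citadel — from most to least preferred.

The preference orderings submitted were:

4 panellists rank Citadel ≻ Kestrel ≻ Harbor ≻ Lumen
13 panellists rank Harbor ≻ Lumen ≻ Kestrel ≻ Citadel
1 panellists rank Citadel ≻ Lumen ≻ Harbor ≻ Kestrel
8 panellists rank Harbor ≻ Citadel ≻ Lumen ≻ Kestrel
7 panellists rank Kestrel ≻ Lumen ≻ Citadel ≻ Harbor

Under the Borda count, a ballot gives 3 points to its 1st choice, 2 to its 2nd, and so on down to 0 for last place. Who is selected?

Harbor

Borda scores:
  Harbor: 4·1 + 13·3 + 1 + 8·3 + 7·0 = 68
  Kestrel: 4·2 + 13·1 + 0 + 8·0 + 7·3 = 42
  Lumen: 4·0 + 13·2 + 2 + 8·1 + 7·2 = 50
  Citadel: 4·3 + 13·0 + 3 + 8·2 + 7·1 = 38
Harbor has the highest total.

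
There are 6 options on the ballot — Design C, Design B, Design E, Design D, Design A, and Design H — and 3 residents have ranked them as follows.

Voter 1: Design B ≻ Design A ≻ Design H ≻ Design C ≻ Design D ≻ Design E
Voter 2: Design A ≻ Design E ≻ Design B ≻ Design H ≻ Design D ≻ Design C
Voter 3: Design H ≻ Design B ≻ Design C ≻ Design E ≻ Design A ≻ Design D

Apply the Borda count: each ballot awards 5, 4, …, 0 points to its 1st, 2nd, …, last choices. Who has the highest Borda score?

Design B

Borda scores:
  Design C: 2 + 0 + 3 = 5
  Design B: 5 + 3 + 4 = 12
  Design E: 0 + 4 + 2 = 6
  Design D: 1 + 1 + 0 = 2
  Design A: 4 + 5 + 1 = 10
  Design H: 3 + 2 + 5 = 10
Design B has the highest total.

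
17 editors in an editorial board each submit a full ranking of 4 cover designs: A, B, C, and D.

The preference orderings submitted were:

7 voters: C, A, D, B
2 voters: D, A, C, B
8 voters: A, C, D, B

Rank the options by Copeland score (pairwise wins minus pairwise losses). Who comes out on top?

A

Pairwise results:
  A vs B: A wins 17–0.
  A vs C: A wins 10–7.
  A vs D: A wins 15–2.
  B vs C: C wins 17–0.
  B vs D: D wins 17–0.
  C vs D: C wins 15–2.
Copeland scores (wins − losses):
  A: 3 − 0 = 3
  B: 0 − 3 = -3
  C: 2 − 1 = 1
  D: 1 − 2 = -1
A has the best Copeland score.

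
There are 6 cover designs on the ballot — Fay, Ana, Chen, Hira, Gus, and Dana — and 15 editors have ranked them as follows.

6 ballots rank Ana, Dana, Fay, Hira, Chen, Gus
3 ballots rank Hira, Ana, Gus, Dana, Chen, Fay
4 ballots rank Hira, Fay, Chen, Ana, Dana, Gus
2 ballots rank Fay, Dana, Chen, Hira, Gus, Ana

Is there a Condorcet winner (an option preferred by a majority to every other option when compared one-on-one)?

No

Head-to-head results (15 voters total):
Fay vs Ana: Ana wins 9–6.
Fay vs Chen: Fay wins 12–3.
Fay vs Hira: Fay wins 8–7.
Fay vs Gus: Fay wins 12–3.
Fay vs Dana: Dana wins 9–6.
Ana vs Chen: Ana wins 9–6.
Ana vs Hira: Hira wins 9–6.
Ana vs Gus: Ana wins 13–2.
Ana vs Dana: Ana wins 13–2.
Chen vs Hira: Hira wins 13–2.
Chen vs Gus: Chen wins 12–3.
Chen vs Dana: Dana wins 11–4.
Hira vs Gus: Hira wins 15–0.
Hira vs Dana: Dana wins 8–7.
Gus vs Dana: Dana wins 12–3.
No candidate beats all others: Fay beats Hira beats Ana beats Fay, a majority cycle.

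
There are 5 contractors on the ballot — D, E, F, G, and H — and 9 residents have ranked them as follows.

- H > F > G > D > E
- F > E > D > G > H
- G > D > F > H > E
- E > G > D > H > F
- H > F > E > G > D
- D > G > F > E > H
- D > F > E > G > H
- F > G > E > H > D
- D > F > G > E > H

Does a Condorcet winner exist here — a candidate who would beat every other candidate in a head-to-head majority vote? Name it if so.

Head-to-head results (9 voters total):
D vs E: D wins 5–4.
D vs F: D wins 5–4.
D vs G: G wins 5–4.
D vs H: D wins 6–3.
E vs F: F wins 8–1.
E vs G: G wins 5–4.
E vs H: E wins 6–3.
F vs G: F wins 6–3.
F vs H: F wins 6–3.
G vs H: G wins 7–2.
No candidate beats all others: D beats F beats G beats D, a majority cycle.

None — there is no Condorcet winner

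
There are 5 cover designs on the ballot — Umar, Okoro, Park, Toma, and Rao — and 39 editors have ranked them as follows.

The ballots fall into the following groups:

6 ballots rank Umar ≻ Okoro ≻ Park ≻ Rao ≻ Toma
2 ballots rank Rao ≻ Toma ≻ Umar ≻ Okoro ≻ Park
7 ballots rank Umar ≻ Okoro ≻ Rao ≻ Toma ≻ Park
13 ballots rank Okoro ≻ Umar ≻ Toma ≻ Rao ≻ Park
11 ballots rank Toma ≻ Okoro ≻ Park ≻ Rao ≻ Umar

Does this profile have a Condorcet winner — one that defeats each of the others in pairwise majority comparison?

Yes

Head-to-head results (39 voters total):
Umar vs Okoro: Okoro wins 24–15.
Umar vs Park: Umar wins 28–11.
Umar vs Toma: Umar wins 26–13.
Umar vs Rao: Umar wins 26–13.
Okoro vs Park: Okoro wins 39–0.
Okoro vs Toma: Okoro wins 26–13.
Okoro vs Rao: Okoro wins 37–2.
Park vs Toma: Toma wins 33–6.
Park vs Rao: Rao wins 22–17.
Toma vs Rao: Toma wins 24–15.
Okoro beats each rival — Umar (24–15), Park (39–0), Toma (26–13), Rao (37–2) — so Okoro is the Condorcet winner.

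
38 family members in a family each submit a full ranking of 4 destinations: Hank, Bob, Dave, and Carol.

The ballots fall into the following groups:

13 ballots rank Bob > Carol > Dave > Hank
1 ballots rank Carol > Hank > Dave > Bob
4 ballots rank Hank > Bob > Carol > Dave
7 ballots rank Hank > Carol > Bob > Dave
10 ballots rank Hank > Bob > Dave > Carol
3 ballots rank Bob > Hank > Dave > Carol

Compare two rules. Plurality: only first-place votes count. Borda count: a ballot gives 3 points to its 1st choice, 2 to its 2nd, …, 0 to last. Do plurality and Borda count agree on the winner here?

Plurality first-place counts: Hank 21, Bob 16, Dave 0, Carol 1 → Hank.
Borda totals: Hank 71, Bob 83, Dave 27, Carol 47 → Bob.
The two rules disagree: plurality picks Hank, Borda picks Bob.

No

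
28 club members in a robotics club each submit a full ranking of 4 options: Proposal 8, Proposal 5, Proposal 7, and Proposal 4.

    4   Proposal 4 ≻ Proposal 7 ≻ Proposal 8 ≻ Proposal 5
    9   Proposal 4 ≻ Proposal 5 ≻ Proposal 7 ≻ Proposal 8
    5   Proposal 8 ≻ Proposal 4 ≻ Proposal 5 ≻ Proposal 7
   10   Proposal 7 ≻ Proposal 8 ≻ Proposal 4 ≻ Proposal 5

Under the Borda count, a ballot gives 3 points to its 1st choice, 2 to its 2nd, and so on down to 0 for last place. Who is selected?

Borda scores:
  Proposal 8: 4·1 + 9·0 + 5·3 + 10·2 = 39
  Proposal 5: 4·0 + 9·2 + 5·1 + 10·0 = 23
  Proposal 7: 4·2 + 9·1 + 5·0 + 10·3 = 47
  Proposal 4: 4·3 + 9·3 + 5·2 + 10·1 = 59
Proposal 4 has the highest total.

Proposal 4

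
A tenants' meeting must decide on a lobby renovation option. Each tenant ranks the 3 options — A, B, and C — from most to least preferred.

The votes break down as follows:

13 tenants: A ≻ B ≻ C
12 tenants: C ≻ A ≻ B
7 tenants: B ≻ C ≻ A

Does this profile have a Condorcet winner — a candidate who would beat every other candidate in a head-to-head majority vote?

No

Head-to-head results (32 voters total):
A vs B: A wins 25–7.
A vs C: C wins 19–13.
B vs C: B wins 20–12.
No candidate beats all others: A beats B beats C beats A, a majority cycle.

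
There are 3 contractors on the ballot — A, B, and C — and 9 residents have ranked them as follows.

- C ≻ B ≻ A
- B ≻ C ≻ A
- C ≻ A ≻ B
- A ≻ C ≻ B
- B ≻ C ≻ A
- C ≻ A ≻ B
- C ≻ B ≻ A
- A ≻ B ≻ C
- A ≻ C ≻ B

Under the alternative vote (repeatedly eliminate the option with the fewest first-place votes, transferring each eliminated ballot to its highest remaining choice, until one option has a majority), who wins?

Round 1: C 4, A 3, B 2. B has the fewest and is eliminated.
Round 2: C 6, A 3. C has a majority.

C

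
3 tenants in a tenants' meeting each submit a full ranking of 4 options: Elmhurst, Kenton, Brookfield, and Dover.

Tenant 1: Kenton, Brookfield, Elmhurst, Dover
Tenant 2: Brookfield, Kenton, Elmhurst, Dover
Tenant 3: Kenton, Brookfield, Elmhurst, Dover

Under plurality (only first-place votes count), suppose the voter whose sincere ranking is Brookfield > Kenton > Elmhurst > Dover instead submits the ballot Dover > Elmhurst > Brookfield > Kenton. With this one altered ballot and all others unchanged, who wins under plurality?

First-place totals with the altered ballot: Elmhurst 0, Kenton 2, Brookfield 0, Dover 1.
The winner is unchanged: still Kenton.

Kenton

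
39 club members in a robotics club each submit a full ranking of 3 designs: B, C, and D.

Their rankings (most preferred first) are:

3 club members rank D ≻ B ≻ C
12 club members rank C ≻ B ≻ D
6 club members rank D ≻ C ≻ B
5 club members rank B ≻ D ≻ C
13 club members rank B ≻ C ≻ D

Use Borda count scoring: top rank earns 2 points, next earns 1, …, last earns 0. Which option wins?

Borda scores:
  B: 3·1 + 12·1 + 6·0 + 5·2 + 13·2 = 51
  C: 3·0 + 12·2 + 6·1 + 5·0 + 13·1 = 43
  D: 3·2 + 12·0 + 6·2 + 5·1 + 13·0 = 23
B has the highest total.

B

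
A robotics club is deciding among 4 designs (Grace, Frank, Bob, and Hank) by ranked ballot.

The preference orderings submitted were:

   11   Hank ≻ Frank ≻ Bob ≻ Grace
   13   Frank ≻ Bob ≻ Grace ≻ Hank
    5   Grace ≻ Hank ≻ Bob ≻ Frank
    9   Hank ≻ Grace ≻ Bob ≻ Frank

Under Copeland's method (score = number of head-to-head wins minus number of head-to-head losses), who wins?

Hank

Pairwise results:
  Grace vs Frank: Frank wins 24–14.
  Grace vs Bob: Bob wins 24–14.
  Grace vs Hank: Hank wins 20–18.
  Frank vs Bob: Frank wins 24–14.
  Frank vs Hank: Hank wins 25–13.
  Bob vs Hank: Hank wins 25–13.
Copeland scores (wins − losses):
  Grace: 0 − 3 = -3
  Frank: 2 − 1 = 1
  Bob: 1 − 2 = -1
  Hank: 3 − 0 = 3
Hank has the best Copeland score.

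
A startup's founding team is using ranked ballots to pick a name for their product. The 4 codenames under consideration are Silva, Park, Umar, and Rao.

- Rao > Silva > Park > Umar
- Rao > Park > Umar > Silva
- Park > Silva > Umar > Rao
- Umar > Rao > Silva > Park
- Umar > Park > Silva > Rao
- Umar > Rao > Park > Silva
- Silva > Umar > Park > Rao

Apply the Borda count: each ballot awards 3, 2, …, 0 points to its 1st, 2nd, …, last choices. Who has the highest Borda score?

Umar

Borda scores:
  Silva: 2 + 0 + 2 + 1 + 1 + 0 + 3 = 9
  Park: 1 + 2 + 3 + 0 + 2 + 1 + 1 = 10
  Umar: 0 + 1 + 1 + 3 + 3 + 3 + 2 = 13
  Rao: 3 + 3 + 0 + 2 + 0 + 2 + 0 = 10
Umar has the highest total.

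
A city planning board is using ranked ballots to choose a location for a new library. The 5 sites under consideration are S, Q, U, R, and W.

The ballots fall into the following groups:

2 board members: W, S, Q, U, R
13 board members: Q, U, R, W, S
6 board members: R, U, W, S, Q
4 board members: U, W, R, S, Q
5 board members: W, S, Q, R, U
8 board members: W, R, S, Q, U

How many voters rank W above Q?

Ballots ranking W above Q: 2+6+4+5+8 = 25.
Ballots ranking Q above W: 13.
So 25 of 38 voters prefer W to Q.

25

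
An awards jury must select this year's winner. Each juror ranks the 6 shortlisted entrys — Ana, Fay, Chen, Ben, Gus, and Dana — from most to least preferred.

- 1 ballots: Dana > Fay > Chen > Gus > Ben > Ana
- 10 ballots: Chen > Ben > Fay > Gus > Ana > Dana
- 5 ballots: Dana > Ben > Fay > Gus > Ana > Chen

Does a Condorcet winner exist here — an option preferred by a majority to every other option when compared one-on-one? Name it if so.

Head-to-head results (16 voters total):
Ana vs Fay: Fay wins 16–0.
Ana vs Chen: Chen wins 11–5.
Ana vs Ben: Ben wins 16–0.
Ana vs Gus: Gus wins 16–0.
Ana vs Dana: Ana wins 10–6.
Fay vs Chen: Chen wins 10–6.
Fay vs Ben: Ben wins 15–1.
Fay vs Gus: Fay wins 16–0.
Fay vs Dana: Fay wins 10–6.
Chen vs Ben: Chen wins 11–5.
Chen vs Gus: Chen wins 11–5.
Chen vs Dana: Chen wins 10–6.
Ben vs Gus: Ben wins 15–1.
Ben vs Dana: Ben wins 10–6.
Gus vs Dana: Gus wins 10–6.
Chen beats each rival — Ana (11–5), Fay (10–6), Ben (11–5), Gus (11–5), Dana (10–6) — so Chen is the Condorcet winner.

Chen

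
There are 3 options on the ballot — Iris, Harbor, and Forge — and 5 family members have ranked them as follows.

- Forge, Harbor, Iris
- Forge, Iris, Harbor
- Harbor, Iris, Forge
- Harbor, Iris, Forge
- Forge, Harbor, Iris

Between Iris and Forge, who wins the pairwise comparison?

Forge

Ballots ranking Iris above Forge: 2.
Ballots ranking Forge above Iris: 3.
Forge wins the head-to-head, 3–2.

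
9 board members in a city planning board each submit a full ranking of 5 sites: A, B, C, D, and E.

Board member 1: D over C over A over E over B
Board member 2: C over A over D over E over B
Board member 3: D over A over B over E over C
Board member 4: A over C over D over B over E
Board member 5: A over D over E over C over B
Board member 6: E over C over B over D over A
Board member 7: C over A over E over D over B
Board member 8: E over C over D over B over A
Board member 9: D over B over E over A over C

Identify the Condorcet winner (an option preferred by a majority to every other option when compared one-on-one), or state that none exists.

Head-to-head results (9 voters total):
A vs B: A wins 6–3.
A vs C: C wins 5–4.
A vs D: D wins 5–4.
A vs E: A wins 6–3.
B vs C: C wins 7–2.
B vs D: D wins 8–1.
B vs E: E wins 6–3.
C vs D: C wins 5–4.
C vs E: E wins 5–4.
D vs E: D wins 6–3.
No candidate beats all others: A beats E beats C beats A, a majority cycle.

There is no Condorcet winner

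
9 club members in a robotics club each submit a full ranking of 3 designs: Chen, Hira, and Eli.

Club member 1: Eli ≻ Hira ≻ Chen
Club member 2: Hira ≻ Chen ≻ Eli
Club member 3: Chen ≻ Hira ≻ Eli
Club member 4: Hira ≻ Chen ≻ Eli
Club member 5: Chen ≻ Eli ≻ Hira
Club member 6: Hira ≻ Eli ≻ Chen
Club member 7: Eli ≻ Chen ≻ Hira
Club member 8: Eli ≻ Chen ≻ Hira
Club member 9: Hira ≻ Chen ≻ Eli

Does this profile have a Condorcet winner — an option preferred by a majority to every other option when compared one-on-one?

Yes

Head-to-head results (9 voters total):
Chen vs Hira: Hira wins 5–4.
Chen vs Eli: Chen wins 5–4.
Hira vs Eli: Hira wins 5–4.
Hira beats each rival — Chen (5–4), Eli (5–4) — so Hira is the Condorcet winner.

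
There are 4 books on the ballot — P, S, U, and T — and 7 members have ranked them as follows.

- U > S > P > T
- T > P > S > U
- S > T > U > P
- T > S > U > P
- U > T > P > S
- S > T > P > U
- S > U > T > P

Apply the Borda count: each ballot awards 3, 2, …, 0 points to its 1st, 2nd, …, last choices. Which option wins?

S

Borda scores:
  P: 1 + 2 + 0 + 0 + 1 + 1 + 0 = 5
  S: 2 + 1 + 3 + 2 + 0 + 3 + 3 = 14
  U: 3 + 0 + 1 + 1 + 3 + 0 + 2 = 10
  T: 0 + 3 + 2 + 3 + 2 + 2 + 1 = 13
S has the highest total.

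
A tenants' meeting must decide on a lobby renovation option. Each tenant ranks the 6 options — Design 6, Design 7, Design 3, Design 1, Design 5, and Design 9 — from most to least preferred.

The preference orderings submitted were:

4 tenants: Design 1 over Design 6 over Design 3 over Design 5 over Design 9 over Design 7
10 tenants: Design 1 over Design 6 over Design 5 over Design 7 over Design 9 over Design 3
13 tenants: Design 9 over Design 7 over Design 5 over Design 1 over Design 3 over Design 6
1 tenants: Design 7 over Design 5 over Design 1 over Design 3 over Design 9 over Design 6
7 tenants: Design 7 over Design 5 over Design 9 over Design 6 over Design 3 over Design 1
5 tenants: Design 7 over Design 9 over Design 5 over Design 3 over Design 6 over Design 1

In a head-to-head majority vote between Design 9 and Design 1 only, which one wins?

Design 9

Ballots ranking Design 9 above Design 1: 13+7+5 = 25.
Ballots ranking Design 1 above Design 9: 4+10+1 = 15.
Design 9 wins the head-to-head, 25–15.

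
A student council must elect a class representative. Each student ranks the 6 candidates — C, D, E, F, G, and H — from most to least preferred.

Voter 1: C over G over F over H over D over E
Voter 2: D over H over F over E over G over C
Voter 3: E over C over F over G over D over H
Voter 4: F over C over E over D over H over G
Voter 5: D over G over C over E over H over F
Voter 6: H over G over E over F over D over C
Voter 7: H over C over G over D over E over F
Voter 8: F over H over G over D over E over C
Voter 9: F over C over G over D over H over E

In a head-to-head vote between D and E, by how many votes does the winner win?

Ballots ranking D above E: 6.
Ballots ranking E above D: 3.
D wins 6–3, a margin of 3.

3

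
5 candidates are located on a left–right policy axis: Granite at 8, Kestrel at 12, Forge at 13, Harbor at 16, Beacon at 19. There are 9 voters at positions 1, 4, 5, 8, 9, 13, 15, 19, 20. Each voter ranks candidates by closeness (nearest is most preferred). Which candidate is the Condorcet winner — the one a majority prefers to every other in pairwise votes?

Granite

With single-peaked preferences on a line, the Condorcet winner is the candidate closest to the median voter.
The median voter (position 9) is closest to Granite at 8.
Check: Granite vs Harbor — voters closer to Granite: 5 of 9.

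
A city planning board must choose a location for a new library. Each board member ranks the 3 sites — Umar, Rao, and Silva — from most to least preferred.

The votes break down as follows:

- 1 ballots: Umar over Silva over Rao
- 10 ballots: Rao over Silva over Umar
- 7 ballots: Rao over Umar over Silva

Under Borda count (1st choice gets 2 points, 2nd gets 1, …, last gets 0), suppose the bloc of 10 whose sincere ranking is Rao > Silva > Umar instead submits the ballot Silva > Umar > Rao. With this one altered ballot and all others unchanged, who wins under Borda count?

Silva

Borda totals with the altered ballot: Umar 19, Rao 14, Silva 21.
The switch changes the winner from Rao to Silva.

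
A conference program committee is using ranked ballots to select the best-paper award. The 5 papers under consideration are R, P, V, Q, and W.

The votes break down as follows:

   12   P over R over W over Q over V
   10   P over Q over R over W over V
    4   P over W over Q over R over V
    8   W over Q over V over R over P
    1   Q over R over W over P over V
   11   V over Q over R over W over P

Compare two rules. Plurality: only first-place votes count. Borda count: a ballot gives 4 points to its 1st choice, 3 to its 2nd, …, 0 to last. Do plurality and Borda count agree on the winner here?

Plurality first-place counts: R 0, P 26, V 11, Q 1, W 8 → P.
Borda totals: R 93, P 105, V 60, Q 111, W 91 → Q.
The two rules disagree: plurality picks P, Borda picks Q.

No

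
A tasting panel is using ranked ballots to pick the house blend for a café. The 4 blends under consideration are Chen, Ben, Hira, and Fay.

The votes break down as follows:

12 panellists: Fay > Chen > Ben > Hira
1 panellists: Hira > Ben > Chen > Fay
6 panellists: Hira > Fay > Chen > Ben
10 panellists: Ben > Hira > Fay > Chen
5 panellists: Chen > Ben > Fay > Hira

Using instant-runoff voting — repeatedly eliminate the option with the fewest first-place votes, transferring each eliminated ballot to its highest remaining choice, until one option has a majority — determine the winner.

Round 1: Fay 12, Ben 10, Hira 7, Chen 5. Chen has the fewest and is eliminated.
Round 2: Ben 15, Fay 12, Hira 7. Hira has the fewest and is eliminated.
Round 3: Fay 18, Ben 16. Fay has a majority.

Fay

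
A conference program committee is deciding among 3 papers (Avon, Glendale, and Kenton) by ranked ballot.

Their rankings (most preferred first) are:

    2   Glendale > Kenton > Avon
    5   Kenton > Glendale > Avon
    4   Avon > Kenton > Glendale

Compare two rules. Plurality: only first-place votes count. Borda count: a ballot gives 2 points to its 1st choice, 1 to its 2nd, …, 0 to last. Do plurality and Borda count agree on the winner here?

Yes

Plurality first-place counts: Avon 4, Glendale 2, Kenton 5 → Kenton.
Borda totals: Avon 8, Glendale 9, Kenton 16 → Kenton.
The two rules agree on Kenton.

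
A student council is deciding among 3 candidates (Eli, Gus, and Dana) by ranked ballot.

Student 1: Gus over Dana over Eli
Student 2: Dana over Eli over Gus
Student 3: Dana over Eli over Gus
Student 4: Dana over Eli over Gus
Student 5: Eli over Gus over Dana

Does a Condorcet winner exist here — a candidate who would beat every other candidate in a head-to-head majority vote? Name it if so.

Head-to-head results (5 voters total):
Eli vs Gus: Eli wins 4–1.
Eli vs Dana: Dana wins 4–1.
Gus vs Dana: Dana wins 3–2.
Dana beats each rival — Eli (4–1), Gus (3–2) — so Dana is the Condorcet winner.

Dana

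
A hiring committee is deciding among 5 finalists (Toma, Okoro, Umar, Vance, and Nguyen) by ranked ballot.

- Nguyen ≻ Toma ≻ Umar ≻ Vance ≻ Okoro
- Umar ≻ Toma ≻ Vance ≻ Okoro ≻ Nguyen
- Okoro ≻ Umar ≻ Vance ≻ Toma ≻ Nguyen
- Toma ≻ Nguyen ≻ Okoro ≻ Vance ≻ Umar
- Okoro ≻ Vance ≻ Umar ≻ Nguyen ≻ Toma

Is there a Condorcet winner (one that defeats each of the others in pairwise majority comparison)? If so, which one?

Head-to-head results (5 voters total):
Toma vs Okoro: Toma wins 3–2.
Toma vs Umar: Umar wins 3–2.
Toma vs Vance: Toma wins 3–2.
Toma vs Nguyen: Toma wins 3–2.
Okoro vs Umar: Okoro wins 3–2.
Okoro vs Vance: Okoro wins 3–2.
Okoro vs Nguyen: Okoro wins 3–2.
Umar vs Vance: Umar wins 3–2.
Umar vs Nguyen: Umar wins 3–2.
Vance vs Nguyen: Vance wins 3–2.
No candidate beats all others: Toma beats Okoro beats Umar beats Toma, a majority cycle.

There is no Condorcet winner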